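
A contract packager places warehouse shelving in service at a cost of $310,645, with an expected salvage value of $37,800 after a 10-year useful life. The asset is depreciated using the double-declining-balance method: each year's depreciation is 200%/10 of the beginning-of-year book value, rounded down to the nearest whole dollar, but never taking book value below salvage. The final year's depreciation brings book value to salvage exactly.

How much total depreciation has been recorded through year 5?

Depreciable base = $310,645 − $37,800 = $272,845.
Year 1: ⌊$310,645 × 200%/10⌋ = $62,129. Book value $248,516.
Year 2: ⌊$248,516 × 200%/10⌋ = $49,703. Book value $198,813.
Year 3: ⌊$198,813 × 200%/10⌋ = $39,762. Book value $159,051.
Year 4: ⌊$159,051 × 200%/10⌋ = $31,810. Book value $127,241.
Year 5: ⌊$127,241 × 200%/10⌋ = $25,448. Book value $101,793.
Accumulated through year 5 = $310,645 − $101,793 = $208,852.

$208,852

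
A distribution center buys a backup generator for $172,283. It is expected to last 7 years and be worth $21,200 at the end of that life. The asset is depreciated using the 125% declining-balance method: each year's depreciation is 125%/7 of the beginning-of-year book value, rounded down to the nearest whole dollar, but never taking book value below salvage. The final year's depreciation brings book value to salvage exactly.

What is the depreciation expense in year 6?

$11,505

Depreciable base = $172,283 − $21,200 = $151,083.
Year 1: ⌊$172,283 × 125%/7⌋ = $30,764. Book value $141,519.
Year 2: ⌊$141,519 × 125%/7⌋ = $25,271. Book value $116,248.
Year 3: ⌊$116,248 × 125%/7⌋ = $20,758. Book value $95,490.
Year 4: ⌊$95,490 × 125%/7⌋ = $17,051. Book value $78,439.
Year 5: ⌊$78,439 × 125%/7⌋ = $14,006. Book value $64,433.
Year 6: ⌊$64,433 × 125%/7⌋ = $11,505. Book value $52,928.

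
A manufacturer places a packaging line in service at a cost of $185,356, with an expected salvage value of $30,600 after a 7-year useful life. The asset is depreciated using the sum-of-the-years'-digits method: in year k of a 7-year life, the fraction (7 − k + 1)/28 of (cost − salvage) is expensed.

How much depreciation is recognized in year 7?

$5,527

Depreciable base = $185,356 − $30,600 = $154,756.
Sum of the years' digits = 7+6+5+4+3+2+1 = 28.
Year 1: $154,756 × 7/28 = $38,689. Book value $146,667.
Year 2: $154,756 × 6/28 = $33,162. Book value $113,505.
Year 3: $154,756 × 5/28 = $27,635. Book value $85,870.
Year 4: $154,756 × 4/28 = $22,108. Book value $63,762.
Year 5: $154,756 × 3/28 = $16,581. Book value $47,181.
Year 6: $154,756 × 2/28 = $11,054. Book value $36,127.
Year 7: $154,756 × 1/28 = $5,527. Book value $30,600.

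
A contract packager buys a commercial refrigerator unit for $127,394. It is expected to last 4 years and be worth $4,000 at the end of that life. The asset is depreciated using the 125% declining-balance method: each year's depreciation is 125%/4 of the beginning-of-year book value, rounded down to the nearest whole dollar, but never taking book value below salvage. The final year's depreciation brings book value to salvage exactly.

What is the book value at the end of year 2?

Depreciable base = $127,394 − $4,000 = $123,394.
Year 1: ⌊$127,394 × 125%/4⌋ = $39,810. Book value $87,584.
Year 2: ⌊$87,584 × 125%/4⌋ = $27,370. Book value $60,214.

$60,214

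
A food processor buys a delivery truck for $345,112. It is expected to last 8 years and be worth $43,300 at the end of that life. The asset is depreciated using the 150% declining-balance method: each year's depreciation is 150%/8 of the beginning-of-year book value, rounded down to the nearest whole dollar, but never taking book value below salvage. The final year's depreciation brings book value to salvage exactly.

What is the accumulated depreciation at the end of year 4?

$194,708

Depreciable base = $345,112 − $43,300 = $301,812.
Year 1: ⌊$345,112 × 150%/8⌋ = $64,708. Book value $280,404.
Year 2: ⌊$280,404 × 150%/8⌋ = $52,575. Book value $227,829.
Year 3: ⌊$227,829 × 150%/8⌋ = $42,717. Book value $185,112.
Year 4: ⌊$185,112 × 150%/8⌋ = $34,708. Book value $150,404.
Accumulated through year 4 = $345,112 − $150,404 = $194,708.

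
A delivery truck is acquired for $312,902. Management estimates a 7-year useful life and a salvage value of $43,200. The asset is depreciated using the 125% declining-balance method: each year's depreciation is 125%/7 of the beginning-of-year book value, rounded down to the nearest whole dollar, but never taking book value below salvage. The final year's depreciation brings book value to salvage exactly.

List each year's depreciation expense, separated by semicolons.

$55,875; $45,897; $37,701; $30,969; $25,439; $20,896; $52,925

Depreciable base = $312,902 − $43,200 = $269,702.
Year 1: ⌊$312,902 × 125%/7⌋ = $55,875. Book value $257,027.
Year 2: ⌊$257,027 × 125%/7⌋ = $45,897. Book value $211,130.
Year 3: ⌊$211,130 × 125%/7⌋ = $37,701. Book value $173,429.
Year 4: ⌊$173,429 × 125%/7⌋ = $30,969. Book value $142,460.
Year 5: ⌊$142,460 × 125%/7⌋ = $25,439. Book value $117,021.
Year 6: ⌊$117,021 × 125%/7⌋ = $20,896. Book value $96,125.
Year 7 (final): $96,125 − $43,200 = $52,925. Book value $43,200.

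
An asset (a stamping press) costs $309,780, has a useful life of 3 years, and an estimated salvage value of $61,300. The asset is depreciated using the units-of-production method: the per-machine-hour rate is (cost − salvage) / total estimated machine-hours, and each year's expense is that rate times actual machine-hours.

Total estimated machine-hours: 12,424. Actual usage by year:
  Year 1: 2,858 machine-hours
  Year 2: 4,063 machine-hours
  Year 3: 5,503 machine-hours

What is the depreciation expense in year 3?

$110,060

Depreciable base = $309,780 − $61,300 = $248,480.
Rate = $248,480 / 12,424 machine-hours = $20 per machine-hour.
Year 1: 2,858 × $20 = $57,160. Book value $252,620.
Year 2: 4,063 × $20 = $81,260. Book value $171,360.
Year 3: 5,503 × $20 = $110,060. Book value $61,300.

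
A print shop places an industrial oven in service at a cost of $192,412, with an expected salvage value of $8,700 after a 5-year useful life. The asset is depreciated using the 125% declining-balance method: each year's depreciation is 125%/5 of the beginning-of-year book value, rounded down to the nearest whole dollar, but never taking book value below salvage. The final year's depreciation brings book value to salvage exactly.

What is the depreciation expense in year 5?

Depreciable base = $192,412 − $8,700 = $183,712.
Year 1: ⌊$192,412 × 125%/5⌋ = $48,103. Book value $144,309.
Year 2: ⌊$144,309 × 125%/5⌋ = $36,077. Book value $108,232.
Year 3: ⌊$108,232 × 125%/5⌋ = $27,058. Book value $81,174.
Year 4: ⌊$81,174 × 125%/5⌋ = $20,293. Book value $60,881.
Year 5 (final): $60,881 − $8,700 = $52,181. Book value $8,700.

$52,181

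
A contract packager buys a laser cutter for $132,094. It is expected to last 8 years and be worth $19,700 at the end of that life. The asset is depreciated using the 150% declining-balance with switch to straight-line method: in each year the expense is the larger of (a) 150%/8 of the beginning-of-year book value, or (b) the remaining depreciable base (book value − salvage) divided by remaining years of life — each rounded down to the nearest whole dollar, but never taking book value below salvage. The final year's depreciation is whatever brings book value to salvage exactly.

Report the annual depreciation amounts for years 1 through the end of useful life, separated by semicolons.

Depreciable base = $132,094 − $19,700 = $112,394.
Year 1: DB = ⌊$132,094 × 150%/8⌋ = $24,767; SL = ⌊$112,394/8⌋ = $14,049 → take DB $24,767. Book value $107,327.
Year 2: DB = ⌊$107,327 × 150%/8⌋ = $20,123; SL = ⌊$87,627/7⌋ = $12,518 → take DB $20,123. Book value $87,204.
Year 3: DB = ⌊$87,204 × 150%/8⌋ = $16,350; SL = ⌊$67,504/6⌋ = $11,250 → take DB $16,350. Book value $70,854.
Year 4: DB = ⌊$70,854 × 150%/8⌋ = $13,285; SL = ⌊$51,154/5⌋ = $10,230 → take DB $13,285. Book value $57,569.
Year 5: DB = ⌊$57,569 × 150%/8⌋ = $10,794; SL = ⌊$37,869/4⌋ = $9,467 → take DB $10,794. Book value $46,775.
Year 6: DB = ⌊$46,775 × 150%/8⌋ = $8,770; SL = ⌊$27,075/3⌋ = $9,025 → take SL $9,025. Book value $37,750.
Year 7: DB = ⌊$37,750 × 150%/8⌋ = $7,078; SL = ⌊$18,050/2⌋ = $9,025 → take SL $9,025. Book value $28,725.
Year 8 (final): $28,725 − $19,700 = $9,025. Book value $19,700.

$24,767; $20,123; $16,350; $13,285; $10,794; $9,025; $9,025; $9,025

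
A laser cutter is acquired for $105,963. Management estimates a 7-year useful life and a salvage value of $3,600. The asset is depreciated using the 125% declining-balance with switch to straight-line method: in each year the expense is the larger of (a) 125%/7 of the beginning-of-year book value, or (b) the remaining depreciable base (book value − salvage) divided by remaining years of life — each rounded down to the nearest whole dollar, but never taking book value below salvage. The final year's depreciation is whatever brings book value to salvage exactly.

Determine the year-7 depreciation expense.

Depreciable base = $105,963 − $3,600 = $102,363.
Year 1: DB = ⌊$105,963 × 125%/7⌋ = $18,921; SL = ⌊$102,363/7⌋ = $14,623 → take DB $18,921. Book value $87,042.
Year 2: DB = ⌊$87,042 × 125%/7⌋ = $15,543; SL = ⌊$83,442/6⌋ = $13,907 → take DB $15,543. Book value $71,499.
Year 3: DB = ⌊$71,499 × 125%/7⌋ = $12,767; SL = ⌊$67,899/5⌋ = $13,579 → take SL $13,579. Book value $57,920.
Year 4: DB = ⌊$57,920 × 125%/7⌋ = $10,342; SL = ⌊$54,320/4⌋ = $13,580 → take SL $13,580. Book value $44,340.
Year 5: DB = ⌊$44,340 × 125%/7⌋ = $7,917; SL = ⌊$40,740/3⌋ = $13,580 → take SL $13,580. Book value $30,760.
Year 6: DB = ⌊$30,760 × 125%/7⌋ = $5,492; SL = ⌊$27,160/2⌋ = $13,580 → take SL $13,580. Book value $17,180.
Year 7 (final): $17,180 − $3,600 = $13,580. Book value $3,600.

$13,580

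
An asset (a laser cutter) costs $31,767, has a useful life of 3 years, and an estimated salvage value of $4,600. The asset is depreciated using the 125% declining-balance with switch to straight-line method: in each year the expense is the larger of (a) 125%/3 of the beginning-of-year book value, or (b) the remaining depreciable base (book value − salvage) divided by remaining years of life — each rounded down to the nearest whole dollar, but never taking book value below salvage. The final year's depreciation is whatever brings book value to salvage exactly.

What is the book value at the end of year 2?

Depreciable base = $31,767 − $4,600 = $27,167.
Year 1: DB = ⌊$31,767 × 125%/3⌋ = $13,236; SL = ⌊$27,167/3⌋ = $9,055 → take DB $13,236. Book value $18,531.
Year 2: DB = ⌊$18,531 × 125%/3⌋ = $7,721; SL = ⌊$13,931/2⌋ = $6,965 → take DB $7,721. Book value $10,810.

$10,810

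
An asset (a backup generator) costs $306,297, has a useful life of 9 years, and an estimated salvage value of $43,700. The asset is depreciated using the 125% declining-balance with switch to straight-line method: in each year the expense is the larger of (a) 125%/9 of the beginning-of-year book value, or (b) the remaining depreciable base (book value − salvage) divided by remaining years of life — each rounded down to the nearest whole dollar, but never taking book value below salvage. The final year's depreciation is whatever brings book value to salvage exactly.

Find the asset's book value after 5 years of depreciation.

Depreciable base = $306,297 − $43,700 = $262,597.
Year 1: DB = ⌊$306,297 × 125%/9⌋ = $42,541; SL = ⌊$262,597/9⌋ = $29,177 → take DB $42,541. Book value $263,756.
Year 2: DB = ⌊$263,756 × 125%/9⌋ = $36,632; SL = ⌊$220,056/8⌋ = $27,507 → take DB $36,632. Book value $227,124.
Year 3: DB = ⌊$227,124 × 125%/9⌋ = $31,545; SL = ⌊$183,424/7⌋ = $26,203 → take DB $31,545. Book value $195,579.
Year 4: DB = ⌊$195,579 × 125%/9⌋ = $27,163; SL = ⌊$151,879/6⌋ = $25,313 → take DB $27,163. Book value $168,416.
Year 5: DB = ⌊$168,416 × 125%/9⌋ = $23,391; SL = ⌊$124,716/5⌋ = $24,943 → take SL $24,943. Book value $143,473.

$143,473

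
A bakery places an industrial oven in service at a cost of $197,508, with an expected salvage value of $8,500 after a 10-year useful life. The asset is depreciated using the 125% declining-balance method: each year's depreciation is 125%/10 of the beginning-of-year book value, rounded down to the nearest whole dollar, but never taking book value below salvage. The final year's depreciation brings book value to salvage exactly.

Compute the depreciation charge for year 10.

$50,884

Depreciable base = $197,508 − $8,500 = $189,008.
Year 1: ⌊$197,508 × 125%/10⌋ = $24,688. Book value $172,820.
Year 2: ⌊$172,820 × 125%/10⌋ = $21,602. Book value $151,218.
Year 3: ⌊$151,218 × 125%/10⌋ = $18,902. Book value $132,316.
Year 4: ⌊$132,316 × 125%/10⌋ = $16,539. Book value $115,777.
Year 5: ⌊$115,777 × 125%/10⌋ = $14,472. Book value $101,305.
Year 6: ⌊$101,305 × 125%/10⌋ = $12,663. Book value $88,642.
Year 7: ⌊$88,642 × 125%/10⌋ = $11,080. Book value $77,562.
Year 8: ⌊$77,562 × 125%/10⌋ = $9,695. Book value $67,867.
Year 9: ⌊$67,867 × 125%/10⌋ = $8,483. Book value $59,384.
Year 10 (final): $59,384 − $8,500 = $50,884. Book value $8,500.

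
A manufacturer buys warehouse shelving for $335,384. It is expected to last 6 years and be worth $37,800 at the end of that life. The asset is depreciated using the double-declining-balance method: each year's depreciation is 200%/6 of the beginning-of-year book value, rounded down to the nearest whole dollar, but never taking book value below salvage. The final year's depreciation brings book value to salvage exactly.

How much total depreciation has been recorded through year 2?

$186,324

Depreciable base = $335,384 − $37,800 = $297,584.
Year 1: ⌊$335,384 × 200%/6⌋ = $111,794. Book value $223,590.
Year 2: ⌊$223,590 × 200%/6⌋ = $74,530. Book value $149,060.
Accumulated through year 2 = $335,384 − $149,060 = $186,324.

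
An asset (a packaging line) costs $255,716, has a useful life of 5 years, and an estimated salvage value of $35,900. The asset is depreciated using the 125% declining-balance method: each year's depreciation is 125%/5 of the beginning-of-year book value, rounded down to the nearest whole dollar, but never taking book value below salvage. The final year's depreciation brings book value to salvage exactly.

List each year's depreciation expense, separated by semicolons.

$63,929; $47,946; $35,960; $26,970; $45,011

Depreciable base = $255,716 − $35,900 = $219,816.
Year 1: ⌊$255,716 × 125%/5⌋ = $63,929. Book value $191,787.
Year 2: ⌊$191,787 × 125%/5⌋ = $47,946. Book value $143,841.
Year 3: ⌊$143,841 × 125%/5⌋ = $35,960. Book value $107,881.
Year 4: ⌊$107,881 × 125%/5⌋ = $26,970. Book value $80,911.
Year 5 (final): $80,911 − $35,900 = $45,011. Book value $35,900.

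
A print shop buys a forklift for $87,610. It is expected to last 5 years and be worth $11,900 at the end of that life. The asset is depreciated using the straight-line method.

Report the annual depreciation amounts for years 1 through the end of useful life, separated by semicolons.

Depreciable base = $87,610 − $11,900 = $75,710.
Annual expense = $75,710 / 5 = $15,142.
End of year 1: book value $72,468.
End of year 2: book value $57,326.
End of year 3: book value $42,184.
End of year 4: book value $27,042.
End of year 5: book value $11,900.

$15,142; $15,142; $15,142; $15,142; $15,142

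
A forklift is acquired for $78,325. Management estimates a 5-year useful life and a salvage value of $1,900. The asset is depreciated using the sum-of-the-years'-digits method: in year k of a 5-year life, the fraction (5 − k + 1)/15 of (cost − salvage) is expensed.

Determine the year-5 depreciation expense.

Depreciable base = $78,325 − $1,900 = $76,425.
Sum of the years' digits = 5+4+3+2+1 = 15.
Year 1: $76,425 × 5/15 = $25,475. Book value $52,850.
Year 2: $76,425 × 4/15 = $20,380. Book value $32,470.
Year 3: $76,425 × 3/15 = $15,285. Book value $17,185.
Year 4: $76,425 × 2/15 = $10,190. Book value $6,995.
Year 5: $76,425 × 1/15 = $5,095. Book value $1,900.

$5,095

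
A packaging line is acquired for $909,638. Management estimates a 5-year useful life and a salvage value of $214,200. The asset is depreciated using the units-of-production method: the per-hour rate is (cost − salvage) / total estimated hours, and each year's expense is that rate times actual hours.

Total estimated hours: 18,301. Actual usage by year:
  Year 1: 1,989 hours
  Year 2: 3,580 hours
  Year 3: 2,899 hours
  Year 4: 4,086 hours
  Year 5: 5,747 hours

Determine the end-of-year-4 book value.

$432,586

Depreciable base = $909,638 − $214,200 = $695,438.
Rate = $695,438 / 18,301 hours = $38 per hour.
Year 1: 1,989 × $38 = $75,582. Book value $834,056.
Year 2: 3,580 × $38 = $136,040. Book value $698,016.
Year 3: 2,899 × $38 = $110,162. Book value $587,854.
Year 4: 4,086 × $38 = $155,268. Book value $432,586.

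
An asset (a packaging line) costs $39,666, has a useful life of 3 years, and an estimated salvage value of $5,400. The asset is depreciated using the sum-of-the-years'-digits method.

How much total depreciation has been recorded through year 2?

Depreciable base = $39,666 − $5,400 = $34,266.
Sum of the years' digits = 3+2+1 = 6.
Year 1: $34,266 × 3/6 = $17,133. Book value $22,533.
Year 2: $34,266 × 2/6 = $11,422. Book value $11,111.
Accumulated through year 2 = $39,666 − $11,111 = $28,555.

$28,555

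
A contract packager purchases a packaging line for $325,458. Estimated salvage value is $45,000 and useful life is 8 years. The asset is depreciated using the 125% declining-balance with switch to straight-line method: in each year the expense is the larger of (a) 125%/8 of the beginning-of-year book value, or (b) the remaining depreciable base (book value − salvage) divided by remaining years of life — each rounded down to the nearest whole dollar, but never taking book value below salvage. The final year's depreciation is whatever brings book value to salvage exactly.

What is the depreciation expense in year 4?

Depreciable base = $325,458 − $45,000 = $280,458.
Year 1: DB = ⌊$325,458 × 125%/8⌋ = $50,852; SL = ⌊$280,458/8⌋ = $35,057 → take DB $50,852. Book value $274,606.
Year 2: DB = ⌊$274,606 × 125%/8⌋ = $42,907; SL = ⌊$229,606/7⌋ = $32,800 → take DB $42,907. Book value $231,699.
Year 3: DB = ⌊$231,699 × 125%/8⌋ = $36,202; SL = ⌊$186,699/6⌋ = $31,116 → take DB $36,202. Book value $195,497.
Year 4: DB = ⌊$195,497 × 125%/8⌋ = $30,546; SL = ⌊$150,497/5⌋ = $30,099 → take DB $30,546. Book value $164,951.

$30,546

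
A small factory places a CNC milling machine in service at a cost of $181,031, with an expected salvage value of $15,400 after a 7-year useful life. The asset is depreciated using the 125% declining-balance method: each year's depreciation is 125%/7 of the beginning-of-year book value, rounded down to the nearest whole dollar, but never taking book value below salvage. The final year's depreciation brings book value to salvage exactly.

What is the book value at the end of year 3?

$100,339

Depreciable base = $181,031 − $15,400 = $165,631.
Year 1: ⌊$181,031 × 125%/7⌋ = $32,326. Book value $148,705.
Year 2: ⌊$148,705 × 125%/7⌋ = $26,554. Book value $122,151.
Year 3: ⌊$122,151 × 125%/7⌋ = $21,812. Book value $100,339.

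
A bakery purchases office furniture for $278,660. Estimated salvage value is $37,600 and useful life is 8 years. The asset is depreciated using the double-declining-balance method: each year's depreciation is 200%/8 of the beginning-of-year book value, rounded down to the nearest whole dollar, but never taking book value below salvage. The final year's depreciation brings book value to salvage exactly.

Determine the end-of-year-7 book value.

$37,600

Depreciable base = $278,660 − $37,600 = $241,060.
Year 1: ⌊$278,660 × 200%/8⌋ = $69,665. Book value $208,995.
Year 2: ⌊$208,995 × 200%/8⌋ = $52,248. Book value $156,747.
Year 3: ⌊$156,747 × 200%/8⌋ = $39,186. Book value $117,561.
Year 4: ⌊$117,561 × 200%/8⌋ = $29,390. Book value $88,171.
Year 5: ⌊$88,171 × 200%/8⌋ = $22,042. Book value $66,129.
Year 6: ⌊$66,129 × 200%/8⌋ = $16,532. Book value $49,597.
Year 7: ⌊$49,597 × 200%/8⌋ = $12,399, capped at $11,997. Book value $37,600.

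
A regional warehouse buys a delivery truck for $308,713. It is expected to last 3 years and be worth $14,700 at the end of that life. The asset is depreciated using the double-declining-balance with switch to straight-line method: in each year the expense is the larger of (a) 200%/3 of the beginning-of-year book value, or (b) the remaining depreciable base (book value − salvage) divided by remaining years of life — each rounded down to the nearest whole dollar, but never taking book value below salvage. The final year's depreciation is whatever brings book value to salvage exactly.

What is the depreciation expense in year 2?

$68,603

Depreciable base = $308,713 − $14,700 = $294,013.
Year 1: DB = ⌊$308,713 × 200%/3⌋ = $205,808; SL = ⌊$294,013/3⌋ = $98,004 → take DB $205,808. Book value $102,905.
Year 2: DB = ⌊$102,905 × 200%/3⌋ = $68,603; SL = ⌊$88,205/2⌋ = $44,102 → take DB $68,603. Book value $34,302.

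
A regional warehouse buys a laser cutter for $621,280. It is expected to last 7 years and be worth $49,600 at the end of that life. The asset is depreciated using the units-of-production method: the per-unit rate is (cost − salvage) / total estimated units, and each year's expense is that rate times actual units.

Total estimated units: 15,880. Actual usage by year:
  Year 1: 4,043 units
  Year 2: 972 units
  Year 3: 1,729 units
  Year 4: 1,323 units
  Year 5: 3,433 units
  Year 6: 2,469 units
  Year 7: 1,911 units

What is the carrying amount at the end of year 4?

$330,868

Depreciable base = $621,280 − $49,600 = $571,680.
Rate = $571,680 / 15,880 units = $36 per unit.
Year 1: 4,043 × $36 = $145,548. Book value $475,732.
Year 2: 972 × $36 = $34,992. Book value $440,740.
Year 3: 1,729 × $36 = $62,244. Book value $378,496.
Year 4: 1,323 × $36 = $47,628. Book value $330,868.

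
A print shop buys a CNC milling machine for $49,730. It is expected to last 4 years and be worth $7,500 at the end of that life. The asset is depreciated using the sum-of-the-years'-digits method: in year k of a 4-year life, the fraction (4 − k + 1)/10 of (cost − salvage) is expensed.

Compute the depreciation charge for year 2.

$12,669

Depreciable base = $49,730 − $7,500 = $42,230.
Sum of the years' digits = 4+3+2+1 = 10.
Year 1: $42,230 × 4/10 = $16,892. Book value $32,838.
Year 2: $42,230 × 3/10 = $12,669. Book value $20,169.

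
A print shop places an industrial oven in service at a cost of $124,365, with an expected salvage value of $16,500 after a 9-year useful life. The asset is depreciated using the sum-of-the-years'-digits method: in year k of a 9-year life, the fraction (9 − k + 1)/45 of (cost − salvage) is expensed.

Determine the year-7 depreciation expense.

Depreciable base = $124,365 − $16,500 = $107,865.
Sum of the years' digits = 9+8+7+6+5+4+3+2+1 = 45.
Year 1: $107,865 × 9/45 = $21,573. Book value $102,792.
Year 2: $107,865 × 8/45 = $19,176. Book value $83,616.
Year 3: $107,865 × 7/45 = $16,779. Book value $66,837.
Year 4: $107,865 × 6/45 = $14,382. Book value $52,455.
Year 5: $107,865 × 5/45 = $11,985. Book value $40,470.
Year 6: $107,865 × 4/45 = $9,588. Book value $30,882.
Year 7: $107,865 × 3/45 = $7,191. Book value $23,691.

$7,191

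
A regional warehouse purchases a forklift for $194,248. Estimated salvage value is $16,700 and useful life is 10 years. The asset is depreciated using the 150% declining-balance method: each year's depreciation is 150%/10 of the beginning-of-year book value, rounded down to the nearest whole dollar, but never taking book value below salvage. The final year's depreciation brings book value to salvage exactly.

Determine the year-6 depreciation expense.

$12,928

Depreciable base = $194,248 − $16,700 = $177,548.
Year 1: ⌊$194,248 × 150%/10⌋ = $29,137. Book value $165,111.
Year 2: ⌊$165,111 × 150%/10⌋ = $24,766. Book value $140,345.
Year 3: ⌊$140,345 × 150%/10⌋ = $21,051. Book value $119,294.
Year 4: ⌊$119,294 × 150%/10⌋ = $17,894. Book value $101,400.
Year 5: ⌊$101,400 × 150%/10⌋ = $15,210. Book value $86,190.
Year 6: ⌊$86,190 × 150%/10⌋ = $12,928. Book value $73,262.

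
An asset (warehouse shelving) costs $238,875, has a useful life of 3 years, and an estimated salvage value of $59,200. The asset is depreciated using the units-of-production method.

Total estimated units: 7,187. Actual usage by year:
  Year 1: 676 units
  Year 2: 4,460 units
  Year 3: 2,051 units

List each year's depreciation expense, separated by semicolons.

$16,900; $111,500; $51,275

Depreciable base = $238,875 − $59,200 = $179,675.
Rate = $179,675 / 7,187 units = $25 per unit.
Year 1: 676 × $25 = $16,900. Book value $221,975.
Year 2: 4,460 × $25 = $111,500. Book value $110,475.
Year 3: 2,051 × $25 = $51,275. Book value $59,200.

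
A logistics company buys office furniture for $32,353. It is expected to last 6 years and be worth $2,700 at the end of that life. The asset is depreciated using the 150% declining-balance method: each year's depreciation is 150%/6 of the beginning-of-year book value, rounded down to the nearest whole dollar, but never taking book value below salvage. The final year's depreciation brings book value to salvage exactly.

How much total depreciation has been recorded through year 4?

Depreciable base = $32,353 − $2,700 = $29,653.
Year 1: ⌊$32,353 × 150%/6⌋ = $8,088. Book value $24,265.
Year 2: ⌊$24,265 × 150%/6⌋ = $6,066. Book value $18,199.
Year 3: ⌊$18,199 × 150%/6⌋ = $4,549. Book value $13,650.
Year 4: ⌊$13,650 × 150%/6⌋ = $3,412. Book value $10,238.
Accumulated through year 4 = $32,353 − $10,238 = $22,115.

$22,115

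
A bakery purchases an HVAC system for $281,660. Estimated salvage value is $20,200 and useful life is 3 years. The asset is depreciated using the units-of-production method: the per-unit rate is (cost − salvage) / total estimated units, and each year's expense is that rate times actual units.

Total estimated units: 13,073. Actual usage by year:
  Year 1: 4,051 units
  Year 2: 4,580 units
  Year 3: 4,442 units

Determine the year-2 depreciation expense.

$91,600

Depreciable base = $281,660 − $20,200 = $261,460.
Rate = $261,460 / 13,073 units = $20 per unit.
Year 1: 4,051 × $20 = $81,020. Book value $200,640.
Year 2: 4,580 × $20 = $91,600. Book value $109,040.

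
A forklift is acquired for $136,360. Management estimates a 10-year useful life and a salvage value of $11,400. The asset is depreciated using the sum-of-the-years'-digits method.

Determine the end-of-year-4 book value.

Depreciable base = $136,360 − $11,400 = $124,960.
Sum of the years' digits = 10+9+8+7+6+5+4+3+2+1 = 55.
Year 1: $124,960 × 10/55 = $22,720. Book value $113,640.
Year 2: $124,960 × 9/55 = $20,448. Book value $93,192.
Year 3: $124,960 × 8/55 = $18,176. Book value $75,016.
Year 4: $124,960 × 7/55 = $15,904. Book value $59,112.

$59,112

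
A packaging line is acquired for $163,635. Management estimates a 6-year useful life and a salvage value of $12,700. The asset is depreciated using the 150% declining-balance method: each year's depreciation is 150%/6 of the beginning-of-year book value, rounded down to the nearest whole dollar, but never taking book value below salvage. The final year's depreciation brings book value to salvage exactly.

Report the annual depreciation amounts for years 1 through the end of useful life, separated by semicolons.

$40,908; $30,681; $23,011; $17,258; $12,944; $26,133

Depreciable base = $163,635 − $12,700 = $150,935.
Year 1: ⌊$163,635 × 150%/6⌋ = $40,908. Book value $122,727.
Year 2: ⌊$122,727 × 150%/6⌋ = $30,681. Book value $92,046.
Year 3: ⌊$92,046 × 150%/6⌋ = $23,011. Book value $69,035.
Year 4: ⌊$69,035 × 150%/6⌋ = $17,258. Book value $51,777.
Year 5: ⌊$51,777 × 150%/6⌋ = $12,944. Book value $38,833.
Year 6 (final): $38,833 − $12,700 = $26,133. Book value $12,700.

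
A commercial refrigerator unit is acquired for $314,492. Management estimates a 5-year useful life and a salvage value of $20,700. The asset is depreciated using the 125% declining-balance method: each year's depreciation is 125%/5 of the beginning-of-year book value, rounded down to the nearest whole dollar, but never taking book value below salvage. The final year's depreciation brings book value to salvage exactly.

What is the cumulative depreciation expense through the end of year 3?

Depreciable base = $314,492 − $20,700 = $293,792.
Year 1: ⌊$314,492 × 125%/5⌋ = $78,623. Book value $235,869.
Year 2: ⌊$235,869 × 125%/5⌋ = $58,967. Book value $176,902.
Year 3: ⌊$176,902 × 125%/5⌋ = $44,225. Book value $132,677.
Accumulated through year 3 = $314,492 − $132,677 = $181,815.

$181,815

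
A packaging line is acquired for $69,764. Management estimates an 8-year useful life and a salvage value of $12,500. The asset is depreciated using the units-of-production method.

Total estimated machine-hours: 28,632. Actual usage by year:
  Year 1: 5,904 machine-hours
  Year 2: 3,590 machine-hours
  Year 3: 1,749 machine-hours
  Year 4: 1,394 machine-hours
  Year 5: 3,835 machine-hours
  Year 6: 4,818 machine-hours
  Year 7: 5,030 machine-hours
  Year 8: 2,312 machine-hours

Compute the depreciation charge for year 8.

$4,624

Depreciable base = $69,764 − $12,500 = $57,264.
Rate = $57,264 / 28,632 machine-hours = $2 per machine-hour.
Year 1: 5,904 × $2 = $11,808. Book value $57,956.
Year 2: 3,590 × $2 = $7,180. Book value $50,776.
Year 3: 1,749 × $2 = $3,498. Book value $47,278.
Year 4: 1,394 × $2 = $2,788. Book value $44,490.
Year 5: 3,835 × $2 = $7,670. Book value $36,820.
Year 6: 4,818 × $2 = $9,636. Book value $27,184.
Year 7: 5,030 × $2 = $10,060. Book value $17,124.
Year 8: 2,312 × $2 = $4,624. Book value $12,500.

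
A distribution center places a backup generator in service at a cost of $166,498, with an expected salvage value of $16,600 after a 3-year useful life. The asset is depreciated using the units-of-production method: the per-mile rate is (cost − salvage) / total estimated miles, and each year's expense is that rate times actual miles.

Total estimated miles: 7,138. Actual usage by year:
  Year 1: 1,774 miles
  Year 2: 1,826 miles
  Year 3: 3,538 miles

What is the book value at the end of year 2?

$90,898

Depreciable base = $166,498 − $16,600 = $149,898.
Rate = $149,898 / 7,138 miles = $21 per mile.
Year 1: 1,774 × $21 = $37,254. Book value $129,244.
Year 2: 1,826 × $21 = $38,346. Book value $90,898.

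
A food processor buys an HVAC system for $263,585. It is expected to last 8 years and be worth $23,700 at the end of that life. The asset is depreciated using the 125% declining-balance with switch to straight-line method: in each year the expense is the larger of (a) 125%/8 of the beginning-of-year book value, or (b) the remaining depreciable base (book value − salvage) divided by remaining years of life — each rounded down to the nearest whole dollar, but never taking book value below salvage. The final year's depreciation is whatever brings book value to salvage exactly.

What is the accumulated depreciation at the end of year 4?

Depreciable base = $263,585 − $23,700 = $239,885.
Year 1: DB = ⌊$263,585 × 125%/8⌋ = $41,185; SL = ⌊$239,885/8⌋ = $29,985 → take DB $41,185. Book value $222,400.
Year 2: DB = ⌊$222,400 × 125%/8⌋ = $34,750; SL = ⌊$198,700/7⌋ = $28,385 → take DB $34,750. Book value $187,650.
Year 3: DB = ⌊$187,650 × 125%/8⌋ = $29,320; SL = ⌊$163,950/6⌋ = $27,325 → take DB $29,320. Book value $158,330.
Year 4: DB = ⌊$158,330 × 125%/8⌋ = $24,739; SL = ⌊$134,630/5⌋ = $26,926 → take SL $26,926. Book value $131,404.
Accumulated through year 4 = $263,585 − $131,404 = $132,181.

$132,181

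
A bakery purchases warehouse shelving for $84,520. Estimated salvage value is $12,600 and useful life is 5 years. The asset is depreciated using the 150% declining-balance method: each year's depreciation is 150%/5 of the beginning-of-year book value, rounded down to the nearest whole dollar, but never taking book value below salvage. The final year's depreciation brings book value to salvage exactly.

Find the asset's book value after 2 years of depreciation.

Depreciable base = $84,520 − $12,600 = $71,920.
Year 1: ⌊$84,520 × 150%/5⌋ = $25,356. Book value $59,164.
Year 2: ⌊$59,164 × 150%/5⌋ = $17,749. Book value $41,415.

$41,415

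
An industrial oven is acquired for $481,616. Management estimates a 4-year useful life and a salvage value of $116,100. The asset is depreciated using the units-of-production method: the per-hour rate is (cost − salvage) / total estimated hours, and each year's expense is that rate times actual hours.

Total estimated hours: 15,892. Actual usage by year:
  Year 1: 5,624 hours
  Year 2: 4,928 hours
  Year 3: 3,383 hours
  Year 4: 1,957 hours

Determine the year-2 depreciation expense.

Depreciable base = $481,616 − $116,100 = $365,516.
Rate = $365,516 / 15,892 hours = $23 per hour.
Year 1: 5,624 × $23 = $129,352. Book value $352,264.
Year 2: 4,928 × $23 = $113,344. Book value $238,920.

$113,344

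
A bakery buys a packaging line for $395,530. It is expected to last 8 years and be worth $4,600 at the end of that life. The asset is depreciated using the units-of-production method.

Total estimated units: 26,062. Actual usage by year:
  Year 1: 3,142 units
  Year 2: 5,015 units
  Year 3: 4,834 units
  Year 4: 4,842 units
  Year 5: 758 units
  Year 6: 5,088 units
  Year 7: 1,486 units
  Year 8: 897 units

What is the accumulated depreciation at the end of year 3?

Depreciable base = $395,530 − $4,600 = $390,930.
Rate = $390,930 / 26,062 units = $15 per unit.
Year 1: 3,142 × $15 = $47,130. Book value $348,400.
Year 2: 5,015 × $15 = $75,225. Book value $273,175.
Year 3: 4,834 × $15 = $72,510. Book value $200,665.
Accumulated through year 3 = $395,530 − $200,665 = $194,865.

$194,865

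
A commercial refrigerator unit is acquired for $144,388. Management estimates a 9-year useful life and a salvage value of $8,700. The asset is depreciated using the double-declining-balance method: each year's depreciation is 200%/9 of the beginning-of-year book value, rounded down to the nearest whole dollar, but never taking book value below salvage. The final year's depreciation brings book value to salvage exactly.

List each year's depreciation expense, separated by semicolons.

Depreciable base = $144,388 − $8,700 = $135,688.
Year 1: ⌊$144,388 × 200%/9⌋ = $32,086. Book value $112,302.
Year 2: ⌊$112,302 × 200%/9⌋ = $24,956. Book value $87,346.
Year 3: ⌊$87,346 × 200%/9⌋ = $19,410. Book value $67,936.
Year 4: ⌊$67,936 × 200%/9⌋ = $15,096. Book value $52,840.
Year 5: ⌊$52,840 × 200%/9⌋ = $11,742. Book value $41,098.
Year 6: ⌊$41,098 × 200%/9⌋ = $9,132. Book value $31,966.
Year 7: ⌊$31,966 × 200%/9⌋ = $7,103. Book value $24,863.
Year 8: ⌊$24,863 × 200%/9⌋ = $5,525. Book value $19,338.
Year 9 (final): $19,338 − $8,700 = $10,638. Book value $8,700.

$32,086; $24,956; $19,410; $15,096; $11,742; $9,132; $7,103; $5,525; $10,638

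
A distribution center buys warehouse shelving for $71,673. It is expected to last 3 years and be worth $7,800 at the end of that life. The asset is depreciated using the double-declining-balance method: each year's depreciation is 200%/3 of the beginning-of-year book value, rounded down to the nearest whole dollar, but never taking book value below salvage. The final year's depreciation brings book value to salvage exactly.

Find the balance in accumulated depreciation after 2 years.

Depreciable base = $71,673 − $7,800 = $63,873.
Year 1: ⌊$71,673 × 200%/3⌋ = $47,782. Book value $23,891.
Year 2: ⌊$23,891 × 200%/3⌋ = $15,927. Book value $7,964.
Accumulated through year 2 = $71,673 − $7,964 = $63,709.

$63,709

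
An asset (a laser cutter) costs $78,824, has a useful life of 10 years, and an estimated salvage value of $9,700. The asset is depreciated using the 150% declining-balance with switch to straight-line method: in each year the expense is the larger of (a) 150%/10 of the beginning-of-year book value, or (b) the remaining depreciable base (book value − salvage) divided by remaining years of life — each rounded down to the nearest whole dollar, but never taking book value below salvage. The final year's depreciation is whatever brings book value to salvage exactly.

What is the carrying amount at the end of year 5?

Depreciable base = $78,824 − $9,700 = $69,124.
Year 1: DB = ⌊$78,824 × 150%/10⌋ = $11,823; SL = ⌊$69,124/10⌋ = $6,912 → take DB $11,823. Book value $67,001.
Year 2: DB = ⌊$67,001 × 150%/10⌋ = $10,050; SL = ⌊$57,301/9⌋ = $6,366 → take DB $10,050. Book value $56,951.
Year 3: DB = ⌊$56,951 × 150%/10⌋ = $8,542; SL = ⌊$47,251/8⌋ = $5,906 → take DB $8,542. Book value $48,409.
Year 4: DB = ⌊$48,409 × 150%/10⌋ = $7,261; SL = ⌊$38,709/7⌋ = $5,529 → take DB $7,261. Book value $41,148.
Year 5: DB = ⌊$41,148 × 150%/10⌋ = $6,172; SL = ⌊$31,448/6⌋ = $5,241 → take DB $6,172. Book value $34,976.

$34,976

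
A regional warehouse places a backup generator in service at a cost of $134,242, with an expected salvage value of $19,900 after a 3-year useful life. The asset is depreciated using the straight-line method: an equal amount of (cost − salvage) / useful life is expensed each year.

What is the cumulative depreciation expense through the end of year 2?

Depreciable base = $134,242 − $19,900 = $114,342.
Annual expense = $114,342 / 3 = $38,114.
End of year 1: book value $96,128.
End of year 2: book value $58,014.
Accumulated through year 2 = $134,242 − $58,014 = $76,228.

$76,228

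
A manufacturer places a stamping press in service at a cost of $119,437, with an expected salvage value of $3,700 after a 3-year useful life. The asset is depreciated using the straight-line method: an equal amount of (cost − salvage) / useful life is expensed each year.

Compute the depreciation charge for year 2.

Depreciable base = $119,437 − $3,700 = $115,737.
Annual expense = $115,737 / 3 = $38,579.

$38,579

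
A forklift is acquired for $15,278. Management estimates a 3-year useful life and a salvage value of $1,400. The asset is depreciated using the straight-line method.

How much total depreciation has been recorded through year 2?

Depreciable base = $15,278 − $1,400 = $13,878.
Annual expense = $13,878 / 3 = $4,626.
End of year 1: book value $10,652.
End of year 2: book value $6,026.
Accumulated through year 2 = $15,278 − $6,026 = $9,252.

$9,252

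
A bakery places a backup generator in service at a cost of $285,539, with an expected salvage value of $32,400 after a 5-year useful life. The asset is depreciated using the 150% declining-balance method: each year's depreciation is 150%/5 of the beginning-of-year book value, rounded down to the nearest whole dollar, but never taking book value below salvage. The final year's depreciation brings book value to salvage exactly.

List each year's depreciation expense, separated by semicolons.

$85,661; $59,963; $41,974; $29,382; $36,159

Depreciable base = $285,539 − $32,400 = $253,139.
Year 1: ⌊$285,539 × 150%/5⌋ = $85,661. Book value $199,878.
Year 2: ⌊$199,878 × 150%/5⌋ = $59,963. Book value $139,915.
Year 3: ⌊$139,915 × 150%/5⌋ = $41,974. Book value $97,941.
Year 4: ⌊$97,941 × 150%/5⌋ = $29,382. Book value $68,559.
Year 5 (final): $68,559 − $32,400 = $36,159. Book value $32,400.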